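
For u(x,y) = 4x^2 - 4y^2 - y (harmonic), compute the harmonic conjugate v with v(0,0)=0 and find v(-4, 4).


Step 1: v_x = -u_y = 8y + 1
Step 2: v_y = u_x = 8x + 0
Step 3: v = 8xy + x + C
Step 4: v(0,0) = 0 => C = 0
Step 5: v(-4, 4) = -132

-132


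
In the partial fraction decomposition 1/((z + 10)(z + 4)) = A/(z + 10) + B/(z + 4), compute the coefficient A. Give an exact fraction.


Step 1: Multiply both sides by (z + 10) and set z = -10
Step 2: A = 1 / (-10 + 4)
Step 3: A = 1 / (-6)
Step 4: A = -1/6

-1/6


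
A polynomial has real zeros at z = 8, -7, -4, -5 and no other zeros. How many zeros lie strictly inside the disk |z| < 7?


Step 1: Check each root:
  z = 8: |8| = 8 >= 7
  z = -7: |-7| = 7 >= 7
  z = -4: |-4| = 4 < 7
  z = -5: |-5| = 5 < 7
Step 2: Count = 2

2


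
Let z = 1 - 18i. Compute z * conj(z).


Step 1: conj(z) = 1 + 18i
Step 2: z * conj(z) = 1^2 + (-18)^2
Step 3: = 1 + 324 = 325

325


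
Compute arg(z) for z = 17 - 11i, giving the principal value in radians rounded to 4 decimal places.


Step 1: z = 17 - 11i
Step 2: arg(z) = atan2(-11, 17)
Step 3: arg(z) = -0.5743

-0.5743


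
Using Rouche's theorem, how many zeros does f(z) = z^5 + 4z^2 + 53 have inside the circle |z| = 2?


Step 1: On |z| = 2 the three terms have sizes |z^5| = 2^5 = 32, |4z^2| = 4*2^2 = 16, |53| = 53
Step 2: The dominant term is g(z) = 53; let h(z) = z^5 + 4z^2 so f = g + h
Step 3: On |z| = 2: |g| = 53 and |h| <= 32 + 16 = 48
Step 4: Since 53 > 48, |h| < |g| on |z| = 2, so by Rouche f has the same number of zeros as g inside |z| < 2
Step 5: g(z) = 53 is a nonzero constant with no zeros inside |z| < 2. Answer = 0

0


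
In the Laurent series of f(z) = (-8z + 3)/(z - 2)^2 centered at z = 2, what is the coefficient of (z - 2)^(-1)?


Step 1: Write the numerator in powers of (z - 2): -8z + 3 = -8(z - 2) + (-8*2 + 3) = -8(z - 2) - 13
Step 2: Divide by (z - 2)^2: f(z) = -13(z - 2)^(-2) - 8(z - 2)^(-1)
Step 3: This finite sum is the Laurent series of f about z = 2.
Step 4: Coefficient of (z - 2)^(-1) = coefficient of (z - 2) in the re-centred numerator = -8

-8


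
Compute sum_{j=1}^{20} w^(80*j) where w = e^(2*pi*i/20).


Step 1: The sum sum_{j=1}^{n} w^(k*j) equals n if n | k, else 0.
Step 2: Here n = 20, k = 80
Step 3: Does n divide k? 20 | 80 -> True
Step 4: Sum = 20

20


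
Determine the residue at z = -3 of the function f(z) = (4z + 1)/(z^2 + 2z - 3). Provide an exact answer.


Step 1: Q(z) = z^2 + 2z - 3 = (z + 3)(z - 1)
Step 2: Q'(z) = 2z + 2
Step 3: Q'(-3) = -4, P(-3) = -11
Step 4: Res = P(-3)/Q'(-3) = -11/(-4) = 11/4

11/4


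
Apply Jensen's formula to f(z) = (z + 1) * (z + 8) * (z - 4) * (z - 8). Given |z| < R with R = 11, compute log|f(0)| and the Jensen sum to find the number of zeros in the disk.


Jensen's formula: (1/2pi)*integral log|f(Re^it)|dt = log|f(0)| + sum_{|a_k|<R} log(R/|a_k|)
Step 1: f(0) = 1 * 8 * (-4) * (-8) = 256
Step 2: log|f(0)| = log|-1| + log|-8| + log|4| + log|8| = 5.5452
Step 3: Zeros inside |z| < 11: -1, -8, 4, 8
Step 4: Jensen sum = log(11/1) + log(11/8) + log(11/4) + log(11/8) = 4.0464
Step 5: n(R) = number of terms in the Jensen sum = count of zeros inside |z| < 11 = 4

4


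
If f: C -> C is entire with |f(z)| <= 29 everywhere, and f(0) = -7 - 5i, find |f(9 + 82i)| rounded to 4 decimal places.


Step 1: By Liouville's theorem, a bounded entire function is constant.
Step 2: f(z) = f(0) = -7 - 5i for all z.
Step 3: |f(w)| = |-7 - 5i| = sqrt(49 + 25)
Step 4: = 8.6023

8.6023


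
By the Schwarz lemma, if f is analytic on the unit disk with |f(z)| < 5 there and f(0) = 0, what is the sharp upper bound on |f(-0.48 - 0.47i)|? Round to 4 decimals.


Step 1: g = f/5 maps D -> D with g(0) = 0, so by the Schwarz lemma |g(z)| <= |z|, i.e. |f(z)| <= 5|z|; this is sharp (f(z) = 5z).
Step 2: |z0|^2 = (-0.48)^2 + (-0.47)^2 = 0.4513
Step 3: |z0| = sqrt(0.4513) = 0.671789
Step 4: Best bound = 5 * |z0| = 5 * 0.671789 = 3.3589

3.3589


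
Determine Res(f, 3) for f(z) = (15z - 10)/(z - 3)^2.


Step 1: Pole of order 2 at z = 3
Step 2: Res = lim d/dz [(z - 3)^2 * f(z)] as z -> 3
Step 3: (z - 3)^2 * f(z) = 15z - 10
Step 4: d/dz[15z - 10] = 15

15


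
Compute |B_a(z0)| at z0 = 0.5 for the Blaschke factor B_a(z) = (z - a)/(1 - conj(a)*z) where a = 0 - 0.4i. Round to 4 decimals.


Step 1: Numerator z0 - a = 0.5 - (0 - 0.4i) = 0.5 + 0.4i
Step 2: Denominator 1 - conj(a)*z0 = 1 - (0 + 0.4i)*0.5 = 1 - 0.2i
Step 3: |z0 - a|^2 = 0.5^2 + 0.4^2 = 0.41; |1 - conj(a)*z0|^2 = 1^2 + (-0.2)^2 = 1.04
Step 4: |B_a(0.5)| = sqrt(0.41 / 1.04) = sqrt(0.394231)
Step 5: = 0.6279

0.6279


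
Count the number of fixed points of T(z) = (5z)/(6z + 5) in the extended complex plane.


Step 1: Fixed points satisfy T(z) = z
Step 2: 6z^2 = 0
Step 3: Discriminant = 0^2 - 4*6*0 = 0
Step 4: Number of fixed points = 1

1


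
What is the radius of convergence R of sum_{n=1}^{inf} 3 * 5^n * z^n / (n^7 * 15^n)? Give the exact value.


Step 1: General term a_n = 3 * 5^n / (n^7 * 15^n)
Step 2: By the root test, |a_n|^(1/n) = 3^(1/n) * 5 / (n^(7/n) * 15) -> 5/15 as n -> infinity (since 3^(1/n) -> 1 and n^(7/n) -> 1)
Step 3: R = 1/lim|a_n|^(1/n) = 15/5 = 3

3


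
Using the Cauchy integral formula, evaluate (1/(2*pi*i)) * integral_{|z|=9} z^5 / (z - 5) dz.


Step 1: f(z) = z^5, a = 5 is inside |z| = 9
Step 2: By Cauchy integral formula: (1/(2pi*i)) * integral = f(a)
Step 3: f(5) = 5^5 = 3125

3125


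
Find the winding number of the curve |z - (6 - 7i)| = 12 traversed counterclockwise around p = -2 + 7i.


Step 1: Center c = (6, -7), radius = 12
Step 2: |p - c|^2 = (-8)^2 + 14^2 = 260
Step 3: r^2 = 144
Step 4: |p-c| > r so winding number = 0

0


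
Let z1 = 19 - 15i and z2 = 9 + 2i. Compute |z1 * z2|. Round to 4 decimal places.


Step 1: |z1| = sqrt(19^2 + (-15)^2) = sqrt(586)
Step 2: |z2| = sqrt(9^2 + 2^2) = sqrt(85)
Step 3: |z1*z2| = |z1|*|z2| = sqrt(586) * sqrt(85) = sqrt(586 * 85) = sqrt(49810)
Step 4: = 223.1815

223.1815


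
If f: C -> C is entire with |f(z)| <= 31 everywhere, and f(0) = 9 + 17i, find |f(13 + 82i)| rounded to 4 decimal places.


Step 1: By Liouville's theorem, a bounded entire function is constant.
Step 2: f(z) = f(0) = 9 + 17i for all z.
Step 3: |f(w)| = |9 + 17i| = sqrt(81 + 289)
Step 4: = 19.2354

19.2354


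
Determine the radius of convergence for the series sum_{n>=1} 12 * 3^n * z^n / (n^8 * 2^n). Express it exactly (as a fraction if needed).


Step 1: General term a_n = 12 * 3^n / (n^8 * 2^n)
Step 2: By the root test, |a_n|^(1/n) = 12^(1/n) * 3 / (n^(8/n) * 2) -> 3/2 as n -> infinity (since 12^(1/n) -> 1 and n^(8/n) -> 1)
Step 3: R = 1/lim|a_n|^(1/n) = 2/3

2/3


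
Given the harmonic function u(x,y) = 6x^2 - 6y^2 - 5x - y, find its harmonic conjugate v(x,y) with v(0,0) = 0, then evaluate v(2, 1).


Step 1: v_x = -u_y = 12y + 1
Step 2: v_y = u_x = 12x - 5
Step 3: v = 12xy + x - 5y + C
Step 4: v(0,0) = 0 => C = 0
Step 5: v(2, 1) = 21

21


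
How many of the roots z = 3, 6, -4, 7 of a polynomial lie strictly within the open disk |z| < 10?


Step 1: Check each root:
  z = 3: |3| = 3 < 10
  z = 6: |6| = 6 < 10
  z = -4: |-4| = 4 < 10
  z = 7: |7| = 7 < 10
Step 2: Count = 4

4


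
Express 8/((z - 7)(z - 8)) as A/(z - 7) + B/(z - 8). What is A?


Step 1: Multiply both sides by (z - 7) and set z = 7
Step 2: A = 8 / (7 - 8)
Step 3: A = 8 / (-1)
Step 4: A = -8

-8


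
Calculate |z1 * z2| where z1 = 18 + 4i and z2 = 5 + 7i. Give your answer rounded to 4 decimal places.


Step 1: |z1| = sqrt(18^2 + 4^2) = sqrt(340)
Step 2: |z2| = sqrt(5^2 + 7^2) = sqrt(74)
Step 3: |z1*z2| = |z1|*|z2| = sqrt(340) * sqrt(74) = sqrt(340 * 74) = sqrt(25160)
Step 4: = 158.619

158.619


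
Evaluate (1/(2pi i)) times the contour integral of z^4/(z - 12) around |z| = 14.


Step 1: f(z) = z^4, a = 12 is inside |z| = 14
Step 2: By Cauchy integral formula: (1/(2pi*i)) * integral = f(a)
Step 3: f(12) = 12^4 = 20736

20736


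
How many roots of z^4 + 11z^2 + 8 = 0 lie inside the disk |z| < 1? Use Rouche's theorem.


Step 1: On |z| = 1 the three terms have sizes |z^4| = 1^4 = 1, |11z^2| = 11*1^2 = 11, |8| = 8
Step 2: The dominant term is g(z) = 11z^2; let h(z) = z^4 + 8 so f = g + h
Step 3: On |z| = 1: |g| = 11 and |h| <= 1 + 8 = 9
Step 4: Since 11 > 9, |h| < |g| on |z| = 1, so by Rouche f has the same number of zeros as g inside |z| < 1
Step 5: g(z) = 11z^2 has 2 zeros (at the origin, multiplicity 2) inside |z| < 1. Answer = 2

2


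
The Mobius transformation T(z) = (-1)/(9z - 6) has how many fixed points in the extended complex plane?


Step 1: Fixed points satisfy T(z) = z
Step 2: 9z^2 - 6z + 1 = 0
Step 3: Discriminant = (-6)^2 - 4*9*1 = 0
Step 4: Number of fixed points = 1

1


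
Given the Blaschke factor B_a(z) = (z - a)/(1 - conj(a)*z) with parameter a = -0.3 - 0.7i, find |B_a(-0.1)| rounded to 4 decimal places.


Step 1: Numerator z0 - a = -0.1 - (-0.3 - 0.7i) = 0.2 + 0.7i
Step 2: Denominator 1 - conj(a)*z0 = 1 - (-0.3 + 0.7i)*(-0.1) = 0.97 + 0.07i
Step 3: |z0 - a|^2 = 0.2^2 + 0.7^2 = 0.53; |1 - conj(a)*z0|^2 = 0.97^2 + 0.07^2 = 0.9458
Step 4: |B_a(-0.1)| = sqrt(0.53 / 0.9458) = sqrt(0.560372)
Step 5: = 0.7486

0.7486


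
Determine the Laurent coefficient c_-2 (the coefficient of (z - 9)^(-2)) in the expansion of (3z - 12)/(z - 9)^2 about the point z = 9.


Step 1: Write the numerator in powers of (z - 9): 3z - 12 = 3(z - 9) + (3*9 - 12) = 3(z - 9) + 15
Step 2: Divide by (z - 9)^2: f(z) = 15(z - 9)^(-2) + 3(z - 9)^(-1)
Step 3: This finite sum is the Laurent series of f about z = 9.
Step 4: Coefficient of (z - 9)^(-2) = 3*9 - 12 = 15

15


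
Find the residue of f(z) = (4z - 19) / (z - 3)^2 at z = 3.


Step 1: Pole of order 2 at z = 3
Step 2: Res = lim d/dz [(z - 3)^2 * f(z)] as z -> 3
Step 3: (z - 3)^2 * f(z) = 4z - 19
Step 4: d/dz[4z - 19] = 4

4


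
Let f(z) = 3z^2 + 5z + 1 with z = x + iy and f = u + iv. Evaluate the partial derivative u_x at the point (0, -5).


Step 1: f(z) = 3(x+iy)^2 + 5(x+iy) + 1
Step 2: u = 3(x^2 - y^2) + 5x + 1
Step 3: u_x = 6x + 5
Step 4: At (0, -5): u_x = 0 + 5 = 5

5


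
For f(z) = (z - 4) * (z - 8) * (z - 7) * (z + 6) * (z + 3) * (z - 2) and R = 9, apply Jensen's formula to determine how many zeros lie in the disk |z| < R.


Jensen's formula: (1/2pi)*integral log|f(Re^it)|dt = log|f(0)| + sum_{|a_k|<R} log(R/|a_k|)
Step 1: f(0) = (-4) * (-8) * (-7) * 6 * 3 * (-2) = 8064
Step 2: log|f(0)| = log|4| + log|8| + log|7| + log|-6| + log|-3| + log|2| = 8.9952
Step 3: Zeros inside |z| < 9: 4, 8, 7, -6, -3, 2
Step 4: Jensen sum = log(9/4) + log(9/8) + log(9/7) + log(9/6) + log(9/3) + log(9/2) = 4.1882
Step 5: n(R) = number of terms in the Jensen sum = count of zeros inside |z| < 9 = 6

6


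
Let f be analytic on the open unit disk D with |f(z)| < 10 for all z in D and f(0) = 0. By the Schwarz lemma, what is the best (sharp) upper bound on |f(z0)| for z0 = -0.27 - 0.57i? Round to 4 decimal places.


Step 1: g = f/10 maps D -> D with g(0) = 0, so by the Schwarz lemma |g(z)| <= |z|, i.e. |f(z)| <= 10|z|; this is sharp (f(z) = 10z).
Step 2: |z0|^2 = (-0.27)^2 + (-0.57)^2 = 0.3978
Step 3: |z0| = sqrt(0.3978) = 0.630714
Step 4: Best bound = 10 * |z0| = 10 * 0.630714 = 6.3071

6.3071


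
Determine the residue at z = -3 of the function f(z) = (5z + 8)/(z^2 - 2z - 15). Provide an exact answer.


Step 1: Q(z) = z^2 - 2z - 15 = (z + 3)(z - 5)
Step 2: Q'(z) = 2z - 2
Step 3: Q'(-3) = -8, P(-3) = -7
Step 4: Res = P(-3)/Q'(-3) = -7/(-8) = 7/8

7/8


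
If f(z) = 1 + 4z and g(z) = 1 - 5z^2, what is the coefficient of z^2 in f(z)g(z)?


Step 1: z^2 term in f*g comes from: (1)*(-5z^2) + (4z)*(0) + (0)*(1)
Step 2: = -5 + 0 + 0
Step 3: = -5

-5


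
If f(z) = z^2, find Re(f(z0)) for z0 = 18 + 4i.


Step 1: z0 = 18 + 4i
Step 2: z0^2 = 18^2 - 4^2 + 144i
Step 3: real part = 324 - 16 = 308

308


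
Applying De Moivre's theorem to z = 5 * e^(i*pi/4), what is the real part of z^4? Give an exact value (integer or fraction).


Step 1: By De Moivre's theorem, z^4 = 5^4 * e^(i*4*pi/4) = 625 * (cos(pi) + i*sin(pi))
Step 2: |z|^4 = 5^4 = 625
Step 3: The angle pi already lies in [0, 2*pi)
Step 4: cos(pi) = -1
Step 5: Re(z^4) = 625 * (-1) = -625

-625


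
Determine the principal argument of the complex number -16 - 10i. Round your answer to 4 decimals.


Step 1: z = -16 - 10i
Step 2: arg(z) = atan2(-10, -16)
Step 3: arg(z) = -2.583

-2.583


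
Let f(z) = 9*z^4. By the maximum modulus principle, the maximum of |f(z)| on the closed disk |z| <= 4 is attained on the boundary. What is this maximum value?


Step 1: On |z| = 4, |f(z)| = 9 * |z|^4 = 9 * 4^4
Step 2: By maximum modulus principle, maximum is on boundary.
Step 3: Maximum = 9 * 256 = 2304

2304


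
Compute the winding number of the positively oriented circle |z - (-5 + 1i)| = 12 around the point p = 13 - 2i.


Step 1: Center c = (-5, 1), radius = 12
Step 2: |p - c|^2 = 18^2 + (-3)^2 = 333
Step 3: r^2 = 144
Step 4: |p-c| > r so winding number = 0

0


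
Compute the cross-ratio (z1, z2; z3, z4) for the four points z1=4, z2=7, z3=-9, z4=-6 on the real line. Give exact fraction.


Step 1: (z1-z3)(z2-z4) = 13 * 13 = 169
Step 2: (z1-z4)(z2-z3) = 10 * 16 = 160
Step 3: Cross-ratio = 169/160 = 169/160

169/160


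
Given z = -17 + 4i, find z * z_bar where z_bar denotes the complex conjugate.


Step 1: conj(z) = -17 - 4i
Step 2: z * conj(z) = (-17)^2 + 4^2
Step 3: = 289 + 16 = 305

305


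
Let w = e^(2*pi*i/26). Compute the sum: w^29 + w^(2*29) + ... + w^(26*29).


Step 1: The sum sum_{j=1}^{n} w^(k*j) equals n if n | k, else 0.
Step 2: Here n = 26, k = 29
Step 3: Does n divide k? 26 | 29 -> False
Step 4: Sum = 0

0


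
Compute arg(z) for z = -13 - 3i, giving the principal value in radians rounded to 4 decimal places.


Step 1: z = -13 - 3i
Step 2: arg(z) = atan2(-3, -13)
Step 3: arg(z) = -2.9148

-2.9148


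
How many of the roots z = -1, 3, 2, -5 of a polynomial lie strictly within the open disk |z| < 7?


Step 1: Check each root:
  z = -1: |-1| = 1 < 7
  z = 3: |3| = 3 < 7
  z = 2: |2| = 2 < 7
  z = -5: |-5| = 5 < 7
Step 2: Count = 4

4


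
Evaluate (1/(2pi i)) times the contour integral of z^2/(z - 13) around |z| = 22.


Step 1: f(z) = z^2, a = 13 is inside |z| = 22
Step 2: By Cauchy integral formula: (1/(2pi*i)) * integral = f(a)
Step 3: f(13) = 13^2 = 169

169


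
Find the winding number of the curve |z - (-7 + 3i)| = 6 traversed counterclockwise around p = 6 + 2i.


Step 1: Center c = (-7, 3), radius = 6
Step 2: |p - c|^2 = 13^2 + (-1)^2 = 170
Step 3: r^2 = 36
Step 4: |p-c| > r so winding number = 0

0


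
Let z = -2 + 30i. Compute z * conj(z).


Step 1: conj(z) = -2 - 30i
Step 2: z * conj(z) = (-2)^2 + 30^2
Step 3: = 4 + 900 = 904

904


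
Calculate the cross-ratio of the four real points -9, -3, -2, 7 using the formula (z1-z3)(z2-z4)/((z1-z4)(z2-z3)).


Step 1: (z1-z3)(z2-z4) = (-7) * (-10) = 70
Step 2: (z1-z4)(z2-z3) = (-16) * (-1) = 16
Step 3: Cross-ratio = 70/16 = 35/8

35/8


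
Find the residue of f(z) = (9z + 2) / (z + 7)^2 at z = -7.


Step 1: Pole of order 2 at z = -7
Step 2: Res = lim d/dz [(z + 7)^2 * f(z)] as z -> -7
Step 3: (z + 7)^2 * f(z) = 9z + 2
Step 4: d/dz[9z + 2] = 9

9


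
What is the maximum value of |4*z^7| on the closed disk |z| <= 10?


Step 1: On |z| = 10, |f(z)| = 4 * |z|^7 = 4 * 10^7
Step 2: By maximum modulus principle, maximum is on boundary.
Step 3: Maximum = 4 * 10000000 = 40000000

40000000


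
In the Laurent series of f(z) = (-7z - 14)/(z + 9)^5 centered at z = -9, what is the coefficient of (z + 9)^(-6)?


Step 1: Write the numerator in powers of (z + 9): -7z - 14 = -7(z + 9) + (-7*(-9) - 14) = -7(z + 9) + 49
Step 2: Divide by (z + 9)^5: f(z) = 49(z + 9)^(-5) - 7(z + 9)^(-4)
Step 3: This finite sum is the Laurent series of f about z = -9.
Step 4: Only the powers -5 and -4 appear, so the coefficient of (z + 9)^(-6) = 0

0


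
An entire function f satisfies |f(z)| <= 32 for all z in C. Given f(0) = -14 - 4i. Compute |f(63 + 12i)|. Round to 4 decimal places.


Step 1: By Liouville's theorem, a bounded entire function is constant.
Step 2: f(z) = f(0) = -14 - 4i for all z.
Step 3: |f(w)| = |-14 - 4i| = sqrt(196 + 16)
Step 4: = 14.5602

14.5602


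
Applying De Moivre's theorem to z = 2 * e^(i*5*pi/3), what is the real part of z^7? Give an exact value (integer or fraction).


Step 1: By De Moivre's theorem, z^7 = 2^7 * e^(i*7*5*pi/3) = 128 * (cos(35*pi/3) + i*sin(35*pi/3))
Step 2: |z|^7 = 2^7 = 128
Step 3: Reduce the angle mod 2*pi: 35*pi/3 - 10*pi = 5*pi/3
Step 4: cos(5*pi/3) = 1/2
Step 5: Re(z^7) = 128 * 1/2 = 64

64


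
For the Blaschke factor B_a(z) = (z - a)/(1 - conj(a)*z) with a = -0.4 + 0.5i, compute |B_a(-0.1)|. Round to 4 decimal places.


Step 1: Numerator z0 - a = -0.1 - (-0.4 + 0.5i) = 0.3 - 0.5i
Step 2: Denominator 1 - conj(a)*z0 = 1 - (-0.4 - 0.5i)*(-0.1) = 0.96 - 0.05i
Step 3: |z0 - a|^2 = 0.3^2 + (-0.5)^2 = 0.34; |1 - conj(a)*z0|^2 = 0.96^2 + (-0.05)^2 = 0.9241
Step 4: |B_a(-0.1)| = sqrt(0.34 / 0.9241) = sqrt(0.367926)
Step 5: = 0.6066

0.6066


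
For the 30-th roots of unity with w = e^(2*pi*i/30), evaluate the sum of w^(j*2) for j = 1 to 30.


Step 1: The sum sum_{j=1}^{n} w^(k*j) equals n if n | k, else 0.
Step 2: Here n = 30, k = 2
Step 3: Does n divide k? 30 | 2 -> False
Step 4: Sum = 0

0


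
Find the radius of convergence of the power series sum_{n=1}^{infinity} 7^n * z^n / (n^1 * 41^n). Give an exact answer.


Step 1: General term a_n = 7^n / (n^1 * 41^n)
Step 2: By the root test, |a_n|^(1/n) = 7 / (n^(1/n) * 41) -> 7/41 as n -> infinity (since n^(1/n) -> 1)
Step 3: R = 1/lim|a_n|^(1/n) = 41/7

41/7


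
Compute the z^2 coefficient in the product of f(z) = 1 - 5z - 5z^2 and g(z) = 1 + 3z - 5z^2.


Step 1: z^2 term in f*g comes from: (1)*(-5z^2) + (-5z)*(3z) + (-5z^2)*(1)
Step 2: = -5 - 15 - 5
Step 3: = -25

-25


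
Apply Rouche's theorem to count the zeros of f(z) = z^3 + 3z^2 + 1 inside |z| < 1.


Step 1: On |z| = 1 the three terms have sizes |z^3| = 1^3 = 1, |3z^2| = 3*1^2 = 3, |1| = 1
Step 2: The dominant term is g(z) = 3z^2; let h(z) = z^3 + 1 so f = g + h
Step 3: On |z| = 1: |g| = 3 and |h| <= 1 + 1 = 2
Step 4: Since 3 > 2, |h| < |g| on |z| = 1, so by Rouche f has the same number of zeros as g inside |z| < 1
Step 5: g(z) = 3z^2 has 2 zeros (at the origin, multiplicity 2) inside |z| < 1. Answer = 2

2


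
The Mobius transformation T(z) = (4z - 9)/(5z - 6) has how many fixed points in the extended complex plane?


Step 1: Fixed points satisfy T(z) = z
Step 2: 5z^2 - 10z + 9 = 0
Step 3: Discriminant = (-10)^2 - 4*5*9 = -80
Step 4: Number of fixed points = 2

2


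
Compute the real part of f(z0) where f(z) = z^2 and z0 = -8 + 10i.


Step 1: z0 = -8 + 10i
Step 2: z0^2 = (-8)^2 - 10^2 - 160i
Step 3: real part = 64 - 100 = -36

-36


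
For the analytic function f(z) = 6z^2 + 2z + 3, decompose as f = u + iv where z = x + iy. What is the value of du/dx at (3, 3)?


Step 1: f(z) = 6(x+iy)^2 + 2(x+iy) + 3
Step 2: u = 6(x^2 - y^2) + 2x + 3
Step 3: u_x = 12x + 2
Step 4: At (3, 3): u_x = 36 + 2 = 38

38


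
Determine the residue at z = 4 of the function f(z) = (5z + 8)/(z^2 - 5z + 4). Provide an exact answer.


Step 1: Q(z) = z^2 - 5z + 4 = (z - 4)(z - 1)
Step 2: Q'(z) = 2z - 5
Step 3: Q'(4) = 3, P(4) = 28
Step 4: Res = P(4)/Q'(4) = 28/3 = 28/3

28/3


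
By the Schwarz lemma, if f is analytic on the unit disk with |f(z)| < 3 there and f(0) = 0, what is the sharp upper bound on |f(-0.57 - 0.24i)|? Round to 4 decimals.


Step 1: g = f/3 maps D -> D with g(0) = 0, so by the Schwarz lemma |g(z)| <= |z|, i.e. |f(z)| <= 3|z|; this is sharp (f(z) = 3z).
Step 2: |z0|^2 = (-0.57)^2 + (-0.24)^2 = 0.3825
Step 3: |z0| = sqrt(0.3825) = 0.618466
Step 4: Best bound = 3 * |z0| = 3 * 0.618466 = 1.8554

1.8554


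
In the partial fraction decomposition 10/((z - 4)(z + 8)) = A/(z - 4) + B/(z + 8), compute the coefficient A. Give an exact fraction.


Step 1: Multiply both sides by (z - 4) and set z = 4
Step 2: A = 10 / (4 + 8)
Step 3: A = 10 / 12
Step 4: A = 5/6

5/6


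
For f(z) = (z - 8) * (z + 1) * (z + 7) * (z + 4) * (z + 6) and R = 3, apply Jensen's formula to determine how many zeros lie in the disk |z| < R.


Jensen's formula: (1/2pi)*integral log|f(Re^it)|dt = log|f(0)| + sum_{|a_k|<R} log(R/|a_k|)
Step 1: f(0) = (-8) * 1 * 7 * 4 * 6 = -1344
Step 2: log|f(0)| = log|8| + log|-1| + log|-7| + log|-4| + log|-6| = 7.2034
Step 3: Zeros inside |z| < 3: -1
Step 4: Jensen sum = log(3/1) = 1.0986
Step 5: n(R) = number of terms in the Jensen sum = count of zeros inside |z| < 3 = 1

1


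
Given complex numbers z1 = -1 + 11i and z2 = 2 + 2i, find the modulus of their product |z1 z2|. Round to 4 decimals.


Step 1: |z1| = sqrt((-1)^2 + 11^2) = sqrt(122)
Step 2: |z2| = sqrt(2^2 + 2^2) = sqrt(8)
Step 3: |z1*z2| = |z1|*|z2| = sqrt(122) * sqrt(8) = sqrt(122 * 8) = sqrt(976)
Step 4: = 31.241

31.241


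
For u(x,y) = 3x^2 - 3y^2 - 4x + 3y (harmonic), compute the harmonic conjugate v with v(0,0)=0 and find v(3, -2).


Step 1: v_x = -u_y = 6y - 3
Step 2: v_y = u_x = 6x - 4
Step 3: v = 6xy - 3x - 4y + C
Step 4: v(0,0) = 0 => C = 0
Step 5: v(3, -2) = -37

-37


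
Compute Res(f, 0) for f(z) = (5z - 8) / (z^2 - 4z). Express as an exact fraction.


Step 1: Q(z) = z^2 - 4z = (z)(z - 4)
Step 2: Q'(z) = 2z - 4
Step 3: Q'(0) = -4, P(0) = -8
Step 4: Res = P(0)/Q'(0) = -8/(-4) = 2

2


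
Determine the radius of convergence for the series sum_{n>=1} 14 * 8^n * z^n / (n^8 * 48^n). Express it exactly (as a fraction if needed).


Step 1: General term a_n = 14 * 8^n / (n^8 * 48^n)
Step 2: By the root test, |a_n|^(1/n) = 14^(1/n) * 8 / (n^(8/n) * 48) -> 8/48 as n -> infinity (since 14^(1/n) -> 1 and n^(8/n) -> 1)
Step 3: R = 1/lim|a_n|^(1/n) = 48/8 = 6

6


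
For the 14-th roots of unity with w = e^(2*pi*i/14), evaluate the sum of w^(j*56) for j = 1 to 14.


Step 1: The sum sum_{j=1}^{n} w^(k*j) equals n if n | k, else 0.
Step 2: Here n = 14, k = 56
Step 3: Does n divide k? 14 | 56 -> True
Step 4: Sum = 14

14


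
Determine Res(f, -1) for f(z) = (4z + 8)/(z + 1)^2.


Step 1: Pole of order 2 at z = -1
Step 2: Res = lim d/dz [(z + 1)^2 * f(z)] as z -> -1
Step 3: (z + 1)^2 * f(z) = 4z + 8
Step 4: d/dz[4z + 8] = 4

4


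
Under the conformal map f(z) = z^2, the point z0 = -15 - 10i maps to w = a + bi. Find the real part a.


Step 1: z0 = -15 - 10i
Step 2: z0^2 = (-15)^2 - (-10)^2 + 300i
Step 3: real part = 225 - 100 = 125

125


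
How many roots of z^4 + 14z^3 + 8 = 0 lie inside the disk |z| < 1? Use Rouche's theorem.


Step 1: On |z| = 1 the three terms have sizes |z^4| = 1^4 = 1, |14z^3| = 14*1^3 = 14, |8| = 8
Step 2: The dominant term is g(z) = 14z^3; let h(z) = z^4 + 8 so f = g + h
Step 3: On |z| = 1: |g| = 14 and |h| <= 1 + 8 = 9
Step 4: Since 14 > 9, |h| < |g| on |z| = 1, so by Rouche f has the same number of zeros as g inside |z| < 1
Step 5: g(z) = 14z^3 has 3 zeros (at the origin, multiplicity 3) inside |z| < 1. Answer = 3

3


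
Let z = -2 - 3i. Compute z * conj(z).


Step 1: conj(z) = -2 + 3i
Step 2: z * conj(z) = (-2)^2 + (-3)^2
Step 3: = 4 + 9 = 13

13


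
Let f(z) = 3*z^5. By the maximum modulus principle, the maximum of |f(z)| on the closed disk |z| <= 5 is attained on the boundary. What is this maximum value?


Step 1: On |z| = 5, |f(z)| = 3 * |z|^5 = 3 * 5^5
Step 2: By maximum modulus principle, maximum is on boundary.
Step 3: Maximum = 3 * 3125 = 9375

9375


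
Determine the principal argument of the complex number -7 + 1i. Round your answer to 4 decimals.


Step 1: z = -7 + 1i
Step 2: arg(z) = atan2(1, -7)
Step 3: arg(z) = 2.9997

2.9997


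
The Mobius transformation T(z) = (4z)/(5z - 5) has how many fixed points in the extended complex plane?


Step 1: Fixed points satisfy T(z) = z
Step 2: 5z^2 - 9z = 0
Step 3: Discriminant = (-9)^2 - 4*5*0 = 81
Step 4: Number of fixed points = 2

2


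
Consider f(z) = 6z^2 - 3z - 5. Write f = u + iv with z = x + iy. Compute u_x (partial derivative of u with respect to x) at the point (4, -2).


Step 1: f(z) = 6(x+iy)^2 - 3(x+iy) - 5
Step 2: u = 6(x^2 - y^2) - 3x - 5
Step 3: u_x = 12x - 3
Step 4: At (4, -2): u_x = 48 - 3 = 45

45


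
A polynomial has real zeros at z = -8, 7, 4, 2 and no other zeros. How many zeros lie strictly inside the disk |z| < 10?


Step 1: Check each root:
  z = -8: |-8| = 8 < 10
  z = 7: |7| = 7 < 10
  z = 4: |4| = 4 < 10
  z = 2: |2| = 2 < 10
Step 2: Count = 4

4


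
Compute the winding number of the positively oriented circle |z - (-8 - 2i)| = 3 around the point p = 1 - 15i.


Step 1: Center c = (-8, -2), radius = 3
Step 2: |p - c|^2 = 9^2 + (-13)^2 = 250
Step 3: r^2 = 9
Step 4: |p-c| > r so winding number = 0

0


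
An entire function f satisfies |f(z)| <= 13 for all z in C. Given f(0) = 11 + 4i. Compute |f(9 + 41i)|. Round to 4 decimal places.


Step 1: By Liouville's theorem, a bounded entire function is constant.
Step 2: f(z) = f(0) = 11 + 4i for all z.
Step 3: |f(w)| = |11 + 4i| = sqrt(121 + 16)
Step 4: = 11.7047

11.7047


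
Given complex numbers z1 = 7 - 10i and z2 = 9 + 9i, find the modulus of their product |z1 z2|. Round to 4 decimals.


Step 1: |z1| = sqrt(7^2 + (-10)^2) = sqrt(149)
Step 2: |z2| = sqrt(9^2 + 9^2) = sqrt(162)
Step 3: |z1*z2| = |z1|*|z2| = sqrt(149) * sqrt(162) = sqrt(149 * 162) = sqrt(24138)
Step 4: = 155.3641

155.3641


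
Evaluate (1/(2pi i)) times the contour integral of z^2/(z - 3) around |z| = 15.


Step 1: f(z) = z^2, a = 3 is inside |z| = 15
Step 2: By Cauchy integral formula: (1/(2pi*i)) * integral = f(a)
Step 3: f(3) = 3^2 = 9

9


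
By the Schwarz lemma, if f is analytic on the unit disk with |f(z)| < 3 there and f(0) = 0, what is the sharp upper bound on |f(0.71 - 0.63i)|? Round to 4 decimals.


Step 1: g = f/3 maps D -> D with g(0) = 0, so by the Schwarz lemma |g(z)| <= |z|, i.e. |f(z)| <= 3|z|; this is sharp (f(z) = 3z).
Step 2: |z0|^2 = 0.71^2 + (-0.63)^2 = 0.901
Step 3: |z0| = sqrt(0.901) = 0.94921
Step 4: Best bound = 3 * |z0| = 3 * 0.94921 = 2.8476

2.8476


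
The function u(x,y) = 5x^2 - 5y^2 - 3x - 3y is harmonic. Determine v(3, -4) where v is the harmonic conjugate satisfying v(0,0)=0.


Step 1: v_x = -u_y = 10y + 3
Step 2: v_y = u_x = 10x - 3
Step 3: v = 10xy + 3x - 3y + C
Step 4: v(0,0) = 0 => C = 0
Step 5: v(3, -4) = -99

-99


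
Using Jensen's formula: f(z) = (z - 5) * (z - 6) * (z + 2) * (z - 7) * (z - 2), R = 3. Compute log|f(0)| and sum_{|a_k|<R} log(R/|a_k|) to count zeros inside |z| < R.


Jensen's formula: (1/2pi)*integral log|f(Re^it)|dt = log|f(0)| + sum_{|a_k|<R} log(R/|a_k|)
Step 1: f(0) = (-5) * (-6) * 2 * (-7) * (-2) = 840
Step 2: log|f(0)| = log|5| + log|6| + log|-2| + log|7| + log|2| = 6.7334
Step 3: Zeros inside |z| < 3: -2, 2
Step 4: Jensen sum = log(3/2) + log(3/2) = 0.8109
Step 5: n(R) = number of terms in the Jensen sum = count of zeros inside |z| < 3 = 2

2


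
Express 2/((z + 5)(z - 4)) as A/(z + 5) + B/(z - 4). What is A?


Step 1: Multiply both sides by (z + 5) and set z = -5
Step 2: A = 2 / (-5 - 4)
Step 3: A = 2 / (-9)
Step 4: A = -2/9

-2/9


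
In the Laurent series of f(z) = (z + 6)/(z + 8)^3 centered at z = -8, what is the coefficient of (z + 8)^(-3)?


Step 1: Write the numerator in powers of (z + 8): z + 6 = (z + 8) + (1*(-8) + 6) = (z + 8) - 2
Step 2: Divide by (z + 8)^3: f(z) = -2(z + 8)^(-3) + (z + 8)^(-2)
Step 3: This finite sum is the Laurent series of f about z = -8.
Step 4: Coefficient of (z + 8)^(-3) = 1*(-8) + 6 = -2

-2


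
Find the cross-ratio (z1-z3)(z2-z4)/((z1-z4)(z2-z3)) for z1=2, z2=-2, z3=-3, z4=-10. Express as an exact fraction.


Step 1: (z1-z3)(z2-z4) = 5 * 8 = 40
Step 2: (z1-z4)(z2-z3) = 12 * 1 = 12
Step 3: Cross-ratio = 40/12 = 10/3

10/3


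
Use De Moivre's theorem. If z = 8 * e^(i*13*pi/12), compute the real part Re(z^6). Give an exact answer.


Step 1: By De Moivre's theorem, z^6 = 8^6 * e^(i*6*13*pi/12) = 262144 * (cos(13*pi/2) + i*sin(13*pi/2))
Step 2: |z|^6 = 8^6 = 262144
Step 3: Reduce the angle mod 2*pi: 13*pi/2 - 6*pi = pi/2
Step 4: cos(pi/2) = 0
Step 5: Re(z^6) = 262144 * 0 = 0

0


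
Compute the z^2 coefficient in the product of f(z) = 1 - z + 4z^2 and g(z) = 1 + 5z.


Step 1: z^2 term in f*g comes from: (1)*(0) + (-z)*(5z) + (4z^2)*(1)
Step 2: = 0 - 5 + 4
Step 3: = -1

-1


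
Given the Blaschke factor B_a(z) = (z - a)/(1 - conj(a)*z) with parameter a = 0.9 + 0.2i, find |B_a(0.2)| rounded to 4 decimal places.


Step 1: Numerator z0 - a = 0.2 - (0.9 + 0.2i) = -0.7 - 0.2i
Step 2: Denominator 1 - conj(a)*z0 = 1 - (0.9 - 0.2i)*0.2 = 0.82 + 0.04i
Step 3: |z0 - a|^2 = (-0.7)^2 + (-0.2)^2 = 0.53; |1 - conj(a)*z0|^2 = 0.82^2 + 0.04^2 = 0.674
Step 4: |B_a(0.2)| = sqrt(0.53 / 0.674) = sqrt(0.78635)
Step 5: = 0.8868

0.8868


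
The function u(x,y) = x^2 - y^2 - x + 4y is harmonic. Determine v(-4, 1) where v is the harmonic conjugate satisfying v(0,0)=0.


Step 1: v_x = -u_y = 2y - 4
Step 2: v_y = u_x = 2x - 1
Step 3: v = 2xy - 4x - y + C
Step 4: v(0,0) = 0 => C = 0
Step 5: v(-4, 1) = 7

7


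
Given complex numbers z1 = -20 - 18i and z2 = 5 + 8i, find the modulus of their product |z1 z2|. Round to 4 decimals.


Step 1: |z1| = sqrt((-20)^2 + (-18)^2) = sqrt(724)
Step 2: |z2| = sqrt(5^2 + 8^2) = sqrt(89)
Step 3: |z1*z2| = |z1|*|z2| = sqrt(724) * sqrt(89) = sqrt(724 * 89) = sqrt(64436)
Step 4: = 253.8425

253.8425


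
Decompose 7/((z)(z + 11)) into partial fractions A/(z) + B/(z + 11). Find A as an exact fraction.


Step 1: Multiply both sides by (z) and set z = 0
Step 2: A = 7 / (0 + 11)
Step 3: A = 7 / 11
Step 4: A = 7/11

7/11


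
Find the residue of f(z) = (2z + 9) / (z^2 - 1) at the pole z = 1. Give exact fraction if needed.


Step 1: Q(z) = z^2 - 1 = (z - 1)(z + 1)
Step 2: Q'(z) = 2z
Step 3: Q'(1) = 2, P(1) = 11
Step 4: Res = P(1)/Q'(1) = 11/2 = 11/2

11/2


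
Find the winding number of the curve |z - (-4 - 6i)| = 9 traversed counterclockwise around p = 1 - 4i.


Step 1: Center c = (-4, -6), radius = 9
Step 2: |p - c|^2 = 5^2 + 2^2 = 29
Step 3: r^2 = 81
Step 4: |p-c| < r so winding number = 1

1


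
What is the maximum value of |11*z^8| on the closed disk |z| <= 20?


Step 1: On |z| = 20, |f(z)| = 11 * |z|^8 = 11 * 20^8
Step 2: By maximum modulus principle, maximum is on boundary.
Step 3: Maximum = 11 * 25600000000 = 281600000000

281600000000


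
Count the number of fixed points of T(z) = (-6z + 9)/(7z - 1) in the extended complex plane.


Step 1: Fixed points satisfy T(z) = z
Step 2: 7z^2 + 5z - 9 = 0
Step 3: Discriminant = 5^2 - 4*7*(-9) = 277
Step 4: Number of fixed points = 2

2


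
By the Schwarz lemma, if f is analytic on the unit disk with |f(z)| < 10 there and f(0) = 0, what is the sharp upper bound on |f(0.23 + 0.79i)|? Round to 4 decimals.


Step 1: g = f/10 maps D -> D with g(0) = 0, so by the Schwarz lemma |g(z)| <= |z|, i.e. |f(z)| <= 10|z|; this is sharp (f(z) = 10z).
Step 2: |z0|^2 = 0.23^2 + 0.79^2 = 0.677
Step 3: |z0| = sqrt(0.677) = 0.8228
Step 4: Best bound = 10 * |z0| = 10 * 0.8228 = 8.228

8.228


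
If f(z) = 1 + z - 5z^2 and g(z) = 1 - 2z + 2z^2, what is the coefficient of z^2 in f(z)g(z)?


Step 1: z^2 term in f*g comes from: (1)*(2z^2) + (z)*(-2z) + (-5z^2)*(1)
Step 2: = 2 - 2 - 5
Step 3: = -5

-5


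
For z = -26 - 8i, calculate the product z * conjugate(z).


Step 1: conj(z) = -26 + 8i
Step 2: z * conj(z) = (-26)^2 + (-8)^2
Step 3: = 676 + 64 = 740

740


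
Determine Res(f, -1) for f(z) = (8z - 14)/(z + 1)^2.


Step 1: Pole of order 2 at z = -1
Step 2: Res = lim d/dz [(z + 1)^2 * f(z)] as z -> -1
Step 3: (z + 1)^2 * f(z) = 8z - 14
Step 4: d/dz[8z - 14] = 8

8


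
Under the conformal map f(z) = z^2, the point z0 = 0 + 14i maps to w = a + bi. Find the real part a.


Step 1: z0 = 0 + 14i
Step 2: z0^2 = 0^2 - 14^2 + 0i
Step 3: real part = 0 - 196 = -196

-196


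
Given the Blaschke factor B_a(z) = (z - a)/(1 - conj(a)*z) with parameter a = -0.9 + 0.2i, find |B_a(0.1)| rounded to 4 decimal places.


Step 1: Numerator z0 - a = 0.1 - (-0.9 + 0.2i) = 1 - 0.2i
Step 2: Denominator 1 - conj(a)*z0 = 1 - (-0.9 - 0.2i)*0.1 = 1.09 + 0.02i
Step 3: |z0 - a|^2 = 1^2 + (-0.2)^2 = 1.04; |1 - conj(a)*z0|^2 = 1.09^2 + 0.02^2 = 1.1885
Step 4: |B_a(0.1)| = sqrt(1.04 / 1.1885) = sqrt(0.875053)
Step 5: = 0.9354

0.9354


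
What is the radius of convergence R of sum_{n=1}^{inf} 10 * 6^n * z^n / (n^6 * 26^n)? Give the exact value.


Step 1: General term a_n = 10 * 6^n / (n^6 * 26^n)
Step 2: By the root test, |a_n|^(1/n) = 10^(1/n) * 6 / (n^(6/n) * 26) -> 6/26 as n -> infinity (since 10^(1/n) -> 1 and n^(6/n) -> 1)
Step 3: R = 1/lim|a_n|^(1/n) = 26/6 = 13/3

13/3


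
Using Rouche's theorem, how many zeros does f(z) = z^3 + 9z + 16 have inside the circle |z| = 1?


Step 1: On |z| = 1 the three terms have sizes |z^3| = 1^3 = 1, |9z| = 9*1 = 9, |16| = 16
Step 2: The dominant term is g(z) = 16; let h(z) = z^3 + 9z so f = g + h
Step 3: On |z| = 1: |g| = 16 and |h| <= 1 + 9 = 10
Step 4: Since 16 > 10, |h| < |g| on |z| = 1, so by Rouche f has the same number of zeros as g inside |z| < 1
Step 5: g(z) = 16 is a nonzero constant with no zeros inside |z| < 1. Answer = 0

0


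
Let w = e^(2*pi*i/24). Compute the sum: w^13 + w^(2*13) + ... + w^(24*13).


Step 1: The sum sum_{j=1}^{n} w^(k*j) equals n if n | k, else 0.
Step 2: Here n = 24, k = 13
Step 3: Does n divide k? 24 | 13 -> False
Step 4: Sum = 0

0


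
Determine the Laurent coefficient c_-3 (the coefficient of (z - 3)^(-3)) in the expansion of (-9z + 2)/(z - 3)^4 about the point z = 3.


Step 1: Write the numerator in powers of (z - 3): -9z + 2 = -9(z - 3) + (-9*3 + 2) = -9(z - 3) - 25
Step 2: Divide by (z - 3)^4: f(z) = -25(z - 3)^(-4) - 9(z - 3)^(-3)
Step 3: This finite sum is the Laurent series of f about z = 3.
Step 4: Coefficient of (z - 3)^(-3) = coefficient of (z - 3) in the re-centred numerator = -9

-9


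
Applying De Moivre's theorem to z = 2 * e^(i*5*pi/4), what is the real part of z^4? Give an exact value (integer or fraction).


Step 1: By De Moivre's theorem, z^4 = 2^4 * e^(i*4*5*pi/4) = 16 * (cos(5*pi) + i*sin(5*pi))
Step 2: |z|^4 = 2^4 = 16
Step 3: Reduce the angle mod 2*pi: 5*pi - 4*pi = pi
Step 4: cos(pi) = -1
Step 5: Re(z^4) = 16 * (-1) = -16

-16


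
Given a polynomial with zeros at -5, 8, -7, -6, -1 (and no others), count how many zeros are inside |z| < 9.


Step 1: Check each root:
  z = -5: |-5| = 5 < 9
  z = 8: |8| = 8 < 9
  z = -7: |-7| = 7 < 9
  z = -6: |-6| = 6 < 9
  z = -1: |-1| = 1 < 9
Step 2: Count = 5

5


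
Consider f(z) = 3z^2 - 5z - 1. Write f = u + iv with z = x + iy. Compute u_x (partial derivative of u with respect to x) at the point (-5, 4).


Step 1: f(z) = 3(x+iy)^2 - 5(x+iy) - 1
Step 2: u = 3(x^2 - y^2) - 5x - 1
Step 3: u_x = 6x - 5
Step 4: At (-5, 4): u_x = -30 - 5 = -35

-35


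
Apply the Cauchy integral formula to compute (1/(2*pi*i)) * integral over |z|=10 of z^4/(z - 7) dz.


Step 1: f(z) = z^4, a = 7 is inside |z| = 10
Step 2: By Cauchy integral formula: (1/(2pi*i)) * integral = f(a)
Step 3: f(7) = 7^4 = 2401

2401


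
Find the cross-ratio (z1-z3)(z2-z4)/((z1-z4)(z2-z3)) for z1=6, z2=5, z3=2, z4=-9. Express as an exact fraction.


Step 1: (z1-z3)(z2-z4) = 4 * 14 = 56
Step 2: (z1-z4)(z2-z3) = 15 * 3 = 45
Step 3: Cross-ratio = 56/45 = 56/45

56/45


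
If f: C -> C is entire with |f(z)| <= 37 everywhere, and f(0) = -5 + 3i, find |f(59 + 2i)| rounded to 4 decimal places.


Step 1: By Liouville's theorem, a bounded entire function is constant.
Step 2: f(z) = f(0) = -5 + 3i for all z.
Step 3: |f(w)| = |-5 + 3i| = sqrt(25 + 9)
Step 4: = 5.831

5.831


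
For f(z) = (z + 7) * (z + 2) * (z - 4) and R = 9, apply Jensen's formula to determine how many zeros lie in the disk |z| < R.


Jensen's formula: (1/2pi)*integral log|f(Re^it)|dt = log|f(0)| + sum_{|a_k|<R} log(R/|a_k|)
Step 1: f(0) = 7 * 2 * (-4) = -56
Step 2: log|f(0)| = log|-7| + log|-2| + log|4| = 4.0254
Step 3: Zeros inside |z| < 9: -7, -2, 4
Step 4: Jensen sum = log(9/7) + log(9/2) + log(9/4) = 2.5663
Step 5: n(R) = number of terms in the Jensen sum = count of zeros inside |z| < 9 = 3

3


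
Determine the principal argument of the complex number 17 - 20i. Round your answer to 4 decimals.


Step 1: z = 17 - 20i
Step 2: arg(z) = atan2(-20, 17)
Step 3: arg(z) = -0.8663

-0.8663


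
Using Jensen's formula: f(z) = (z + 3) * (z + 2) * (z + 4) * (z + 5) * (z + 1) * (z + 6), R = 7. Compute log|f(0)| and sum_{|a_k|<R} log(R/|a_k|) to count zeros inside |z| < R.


Jensen's formula: (1/2pi)*integral log|f(Re^it)|dt = log|f(0)| + sum_{|a_k|<R} log(R/|a_k|)
Step 1: f(0) = 3 * 2 * 4 * 5 * 1 * 6 = 720
Step 2: log|f(0)| = log|-3| + log|-2| + log|-4| + log|-5| + log|-1| + log|-6| = 6.5793
Step 3: Zeros inside |z| < 7: -3, -2, -4, -5, -1, -6
Step 4: Jensen sum = log(7/3) + log(7/2) + log(7/4) + log(7/5) + log(7/1) + log(7/6) = 5.0962
Step 5: n(R) = number of terms in the Jensen sum = count of zeros inside |z| < 7 = 6

6


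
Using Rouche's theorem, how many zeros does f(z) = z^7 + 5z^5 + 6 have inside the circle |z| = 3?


Step 1: On |z| = 3 the three terms have sizes |z^7| = 3^7 = 2187, |5z^5| = 5*3^5 = 1215, |6| = 6
Step 2: The dominant term is g(z) = z^7; let h(z) = 5z^5 + 6 so f = g + h
Step 3: On |z| = 3: |g| = 2187 and |h| <= 1215 + 6 = 1221
Step 4: Since 2187 > 1221, |h| < |g| on |z| = 3, so by Rouche f has the same number of zeros as g inside |z| < 3
Step 5: g(z) = z^7 has 7 zeros (all at the origin) inside |z| < 3. Answer = 7

7


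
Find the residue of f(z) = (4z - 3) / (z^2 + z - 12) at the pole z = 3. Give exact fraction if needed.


Step 1: Q(z) = z^2 + z - 12 = (z - 3)(z + 4)
Step 2: Q'(z) = 2z + 1
Step 3: Q'(3) = 7, P(3) = 9
Step 4: Res = P(3)/Q'(3) = 9/7 = 9/7

9/7


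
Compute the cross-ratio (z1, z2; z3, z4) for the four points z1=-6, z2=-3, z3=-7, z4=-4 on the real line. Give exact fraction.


Step 1: (z1-z3)(z2-z4) = 1 * 1 = 1
Step 2: (z1-z4)(z2-z3) = (-2) * 4 = -8
Step 3: Cross-ratio = -1/8 = -1/8

-1/8


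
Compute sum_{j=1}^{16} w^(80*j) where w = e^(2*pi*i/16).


Step 1: The sum sum_{j=1}^{n} w^(k*j) equals n if n | k, else 0.
Step 2: Here n = 16, k = 80
Step 3: Does n divide k? 16 | 80 -> True
Step 4: Sum = 16

16


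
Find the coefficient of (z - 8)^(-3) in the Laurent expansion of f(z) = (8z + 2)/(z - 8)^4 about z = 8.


Step 1: Write the numerator in powers of (z - 8): 8z + 2 = 8(z - 8) + (8*8 + 2) = 8(z - 8) + 66
Step 2: Divide by (z - 8)^4: f(z) = 66(z - 8)^(-4) + 8(z - 8)^(-3)
Step 3: This finite sum is the Laurent series of f about z = 8.
Step 4: Coefficient of (z - 8)^(-3) = coefficient of (z - 8) in the re-centred numerator = 8

8


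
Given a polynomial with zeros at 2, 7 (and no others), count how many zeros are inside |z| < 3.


Step 1: Check each root:
  z = 2: |2| = 2 < 3
  z = 7: |7| = 7 >= 3
Step 2: Count = 1

1


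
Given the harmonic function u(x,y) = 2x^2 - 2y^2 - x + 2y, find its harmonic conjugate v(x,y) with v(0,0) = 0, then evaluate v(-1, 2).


Step 1: v_x = -u_y = 4y - 2
Step 2: v_y = u_x = 4x - 1
Step 3: v = 4xy - 2x - y + C
Step 4: v(0,0) = 0 => C = 0
Step 5: v(-1, 2) = -8

-8


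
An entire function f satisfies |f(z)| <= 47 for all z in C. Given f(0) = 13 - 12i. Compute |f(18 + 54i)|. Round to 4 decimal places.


Step 1: By Liouville's theorem, a bounded entire function is constant.
Step 2: f(z) = f(0) = 13 - 12i for all z.
Step 3: |f(w)| = |13 - 12i| = sqrt(169 + 144)
Step 4: = 17.6918

17.6918


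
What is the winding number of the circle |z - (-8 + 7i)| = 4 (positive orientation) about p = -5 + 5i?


Step 1: Center c = (-8, 7), radius = 4
Step 2: |p - c|^2 = 3^2 + (-2)^2 = 13
Step 3: r^2 = 16
Step 4: |p-c| < r so winding number = 1

1


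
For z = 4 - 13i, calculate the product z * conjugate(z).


Step 1: conj(z) = 4 + 13i
Step 2: z * conj(z) = 4^2 + (-13)^2
Step 3: = 16 + 169 = 185

185
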